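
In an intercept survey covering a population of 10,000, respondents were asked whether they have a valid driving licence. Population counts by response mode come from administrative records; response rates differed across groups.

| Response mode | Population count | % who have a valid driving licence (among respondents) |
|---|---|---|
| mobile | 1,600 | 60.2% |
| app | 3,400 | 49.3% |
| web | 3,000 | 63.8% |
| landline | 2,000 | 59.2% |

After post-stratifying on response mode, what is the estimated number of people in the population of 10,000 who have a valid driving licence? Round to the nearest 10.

Each cell contributes its population count × the respondent rate:
  mobile: 1,600 × 60.2% = 963.2
  app: 3,400 × 49.3% = 1676.2
  web: 3,000 × 63.8% = 1914
  landline: 2,000 × 59.2% = 1184
Estimated total = 5737.4 → 5,740.

5,740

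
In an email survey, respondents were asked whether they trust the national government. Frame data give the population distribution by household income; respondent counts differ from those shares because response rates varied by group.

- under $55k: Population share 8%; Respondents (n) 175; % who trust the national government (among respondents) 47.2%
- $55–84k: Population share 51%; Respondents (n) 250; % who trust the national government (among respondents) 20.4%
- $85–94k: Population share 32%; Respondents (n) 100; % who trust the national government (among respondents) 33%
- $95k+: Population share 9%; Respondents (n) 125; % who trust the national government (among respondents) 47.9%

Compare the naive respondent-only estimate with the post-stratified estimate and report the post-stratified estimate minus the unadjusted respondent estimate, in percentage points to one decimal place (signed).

-5.8 percentage points

Naive respondent-only estimate (weights = respondent counts):
  (175/650)×47.2 + (250/650)×20.4 + (100/650)×33 + (125/650)×47.9 = 34.8423%
Post-stratifying to population shares instead:
  0.08×47.2 + 0.51×20.4 + 0.32×33 + 0.09×47.9 = 29.051%
Difference = 29.051 − 34.8423 = -5.7913 pp.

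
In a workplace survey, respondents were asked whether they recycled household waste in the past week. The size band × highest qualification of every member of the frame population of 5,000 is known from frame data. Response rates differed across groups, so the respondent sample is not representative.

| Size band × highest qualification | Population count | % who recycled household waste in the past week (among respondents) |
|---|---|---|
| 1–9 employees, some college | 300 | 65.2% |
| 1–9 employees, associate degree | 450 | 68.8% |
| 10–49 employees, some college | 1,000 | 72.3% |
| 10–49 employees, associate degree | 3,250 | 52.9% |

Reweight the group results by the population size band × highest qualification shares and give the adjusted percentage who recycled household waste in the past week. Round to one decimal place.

Weight each group's respondent value by its population share:
  1–9 employees, some college: (300/5,000) × 65.2 = 3.912
  1–9 employees, associate degree: (450/5,000) × 68.8 = 6.192
  10–49 employees, some college: (1,000/5,000) × 72.3 = 14.46
  10–49 employees, associate degree: (3,250/5,000) × 52.9 = 34.385
Post-stratified estimate = 58.949 → 58.9%.

58.9%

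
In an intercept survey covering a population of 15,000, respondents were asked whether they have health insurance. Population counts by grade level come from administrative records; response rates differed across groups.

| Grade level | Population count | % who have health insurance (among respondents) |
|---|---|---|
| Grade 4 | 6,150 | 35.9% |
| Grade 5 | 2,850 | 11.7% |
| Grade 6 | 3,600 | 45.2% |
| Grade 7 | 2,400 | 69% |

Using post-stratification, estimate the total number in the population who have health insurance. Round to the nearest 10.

5,820

Estimated count per cell = population count × respondent percentage:
  Grade 4: 6,150 × 35.9% = 2207.85
  Grade 5: 2,850 × 11.7% = 333.45
  Grade 6: 3,600 × 45.2% = 1627.2
  Grade 7: 2,400 × 69% = 1656
Estimated total = 5824.5 → 5,820.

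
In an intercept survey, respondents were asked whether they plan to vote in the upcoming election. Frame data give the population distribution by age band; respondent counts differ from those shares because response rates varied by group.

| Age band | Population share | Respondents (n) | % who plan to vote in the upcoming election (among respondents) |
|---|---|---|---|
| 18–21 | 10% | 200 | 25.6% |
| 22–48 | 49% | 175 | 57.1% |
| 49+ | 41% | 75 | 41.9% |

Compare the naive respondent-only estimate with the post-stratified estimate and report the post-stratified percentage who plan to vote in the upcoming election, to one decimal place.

47.7%

Without adjustment, the pooled respondent share is:
  (200/450)×25.6 + (175/450)×57.1 + (75/450)×41.9 = 40.5667%
Reweighting by population age band shares:
  0.1×25.6 + 0.49×57.1 + 0.41×41.9 = 47.718%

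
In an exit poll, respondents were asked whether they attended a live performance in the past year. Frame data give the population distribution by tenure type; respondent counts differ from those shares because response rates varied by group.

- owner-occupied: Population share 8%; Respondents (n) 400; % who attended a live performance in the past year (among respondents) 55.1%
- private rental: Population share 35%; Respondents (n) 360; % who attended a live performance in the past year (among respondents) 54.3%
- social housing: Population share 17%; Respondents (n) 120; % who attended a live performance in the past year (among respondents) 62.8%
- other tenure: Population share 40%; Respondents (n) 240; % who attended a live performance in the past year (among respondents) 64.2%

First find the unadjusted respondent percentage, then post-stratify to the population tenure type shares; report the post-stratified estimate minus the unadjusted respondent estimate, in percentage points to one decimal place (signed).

Without adjustment, the pooled respondent share is:
  (400/1120)×55.1 + (360/1120)×54.3 + (120/1120)×62.8 + (240/1120)×64.2 = 57.6179%
Post-stratified estimate weights by population shares:
  0.08×55.1 + 0.35×54.3 + 0.17×62.8 + 0.4×64.2 = 59.769%
Difference = 59.769 − 57.6179 = 2.1511 pp.

+2.2 percentage points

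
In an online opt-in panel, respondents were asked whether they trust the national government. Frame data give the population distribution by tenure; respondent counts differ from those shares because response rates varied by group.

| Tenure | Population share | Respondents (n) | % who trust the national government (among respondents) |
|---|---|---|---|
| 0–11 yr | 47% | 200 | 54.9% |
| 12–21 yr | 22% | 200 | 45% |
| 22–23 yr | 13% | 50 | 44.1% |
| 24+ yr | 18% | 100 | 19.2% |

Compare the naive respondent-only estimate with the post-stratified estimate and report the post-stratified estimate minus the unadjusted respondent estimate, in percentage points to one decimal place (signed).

+1.1 percentage points

Unadjusted (pooled respondent) estimate weights by respondent counts:
  (200/550)×54.9 + (200/550)×45 + (50/550)×44.1 + (100/550)×19.2 = 43.8273%
Reweighting by population tenure shares:
  0.47×54.9 + 0.22×45 + 0.13×44.1 + 0.18×19.2 = 44.892%
Difference = 44.892 − 43.8273 = 1.0647 pp.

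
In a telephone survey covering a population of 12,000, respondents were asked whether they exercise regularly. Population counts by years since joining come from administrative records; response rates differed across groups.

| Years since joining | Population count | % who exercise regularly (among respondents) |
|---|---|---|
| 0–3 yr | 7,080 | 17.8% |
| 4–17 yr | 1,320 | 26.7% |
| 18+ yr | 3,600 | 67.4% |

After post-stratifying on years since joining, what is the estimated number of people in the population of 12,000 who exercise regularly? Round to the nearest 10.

Apply each group's respondent rate to its population count:
  0–3 yr: 7,080 × 17.8% = 1260.24
  4–17 yr: 1,320 × 26.7% = 352.44
  18+ yr: 3,600 × 67.4% = 2426.4
Estimated total = 4039.08 → 4,040.

4,040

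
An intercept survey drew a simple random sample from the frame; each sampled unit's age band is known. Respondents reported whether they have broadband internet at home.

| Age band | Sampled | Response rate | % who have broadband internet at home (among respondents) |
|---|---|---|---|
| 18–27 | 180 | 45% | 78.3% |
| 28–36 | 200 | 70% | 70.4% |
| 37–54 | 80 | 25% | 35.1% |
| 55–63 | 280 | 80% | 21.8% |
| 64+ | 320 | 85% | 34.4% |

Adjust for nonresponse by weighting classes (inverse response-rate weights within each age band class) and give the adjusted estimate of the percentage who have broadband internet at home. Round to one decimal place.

Each respondent's weight = sampled/responded in their class; summing within a class gives n_sampled, so:
  18–27: 180 × 78.3 = 14,094
  28–36: 200 × 70.4 = 14080
  37–54: 80 × 35.1 = 2808
  55–63: 280 × 21.8 = 6104
  64+: 320 × 34.4 = 11,008
Adjusted estimate = 48,094 / 1,060 = 45.3717 → 45.4%.

45.4%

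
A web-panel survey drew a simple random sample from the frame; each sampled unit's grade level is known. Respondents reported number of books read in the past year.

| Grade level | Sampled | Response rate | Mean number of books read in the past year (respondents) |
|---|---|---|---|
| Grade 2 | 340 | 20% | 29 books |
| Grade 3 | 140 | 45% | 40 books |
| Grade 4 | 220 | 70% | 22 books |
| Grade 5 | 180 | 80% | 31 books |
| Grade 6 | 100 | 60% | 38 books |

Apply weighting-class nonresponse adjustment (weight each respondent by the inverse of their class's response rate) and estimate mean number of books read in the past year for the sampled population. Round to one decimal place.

30.3

Weighting each respondent by the inverse class response rate inflates each class back to its sampled size, so the class weight is n_sampled:
  Grade 2: 340 × 29 = 9860
  Grade 3: 140 × 40 = 5600
  Grade 4: 220 × 22 = 4840
  Grade 5: 180 × 31 = 5580
  Grade 6: 100 × 38 = 3800
Adjusted estimate = 29,680 / 980 = 30.2857 → 30.3.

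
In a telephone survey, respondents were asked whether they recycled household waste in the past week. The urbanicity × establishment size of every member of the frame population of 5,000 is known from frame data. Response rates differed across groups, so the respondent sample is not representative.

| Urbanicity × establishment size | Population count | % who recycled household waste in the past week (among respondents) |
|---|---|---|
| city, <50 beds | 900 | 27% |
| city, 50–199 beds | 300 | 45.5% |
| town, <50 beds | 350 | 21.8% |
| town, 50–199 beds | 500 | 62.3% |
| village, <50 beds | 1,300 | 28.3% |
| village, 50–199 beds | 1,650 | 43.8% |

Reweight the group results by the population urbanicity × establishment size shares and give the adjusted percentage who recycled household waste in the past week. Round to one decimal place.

Post-stratification weights by population share, not respondent share:
  city, <50 beds: (900/5,000) × 27 = 4.86
  city, 50–199 beds: (300/5,000) × 45.5 = 2.73
  town, <50 beds: (350/5,000) × 21.8 = 1.526
  town, 50–199 beds: (500/5,000) × 62.3 = 6.23
  village, <50 beds: (1,300/5,000) × 28.3 = 7.358
  village, 50–199 beds: (1,650/5,000) × 43.8 = 14.454
Post-stratified estimate = 37.158 → 37.2%.

37.2%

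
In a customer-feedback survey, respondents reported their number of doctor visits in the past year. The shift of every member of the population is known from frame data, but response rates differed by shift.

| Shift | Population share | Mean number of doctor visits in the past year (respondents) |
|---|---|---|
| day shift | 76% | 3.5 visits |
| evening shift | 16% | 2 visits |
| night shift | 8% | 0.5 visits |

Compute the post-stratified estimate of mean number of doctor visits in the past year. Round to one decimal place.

3.0

Post-stratification weights by population share, not respondent share:
  day shift: 0.76 × 3.5 = 2.66
  evening shift: 0.16 × 2 = 0.32
  night shift: 0.08 × 0.5 = 0.04
Post-stratified estimate = 3.02 → 3.0.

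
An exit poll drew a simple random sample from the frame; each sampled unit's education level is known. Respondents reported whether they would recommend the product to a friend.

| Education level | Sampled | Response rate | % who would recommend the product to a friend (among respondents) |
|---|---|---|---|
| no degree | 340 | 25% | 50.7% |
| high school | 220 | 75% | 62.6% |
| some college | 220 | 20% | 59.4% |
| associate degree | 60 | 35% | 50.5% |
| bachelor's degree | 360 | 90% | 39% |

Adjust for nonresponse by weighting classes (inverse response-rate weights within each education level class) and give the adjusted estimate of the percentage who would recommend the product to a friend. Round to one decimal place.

Inverse-response-rate weighting restores each class to its sampled count, so class totals weight by n_sampled:
  no degree: 340 × 50.7 = 17,238
  high school: 220 × 62.6 = 13,772
  some college: 220 × 59.4 = 13,068
  associate degree: 60 × 50.5 = 3030
  bachelor's degree: 360 × 39 = 14,040
Adjusted estimate = 61,148 / 1,200 = 50.9567 → 51.0%.

51.0%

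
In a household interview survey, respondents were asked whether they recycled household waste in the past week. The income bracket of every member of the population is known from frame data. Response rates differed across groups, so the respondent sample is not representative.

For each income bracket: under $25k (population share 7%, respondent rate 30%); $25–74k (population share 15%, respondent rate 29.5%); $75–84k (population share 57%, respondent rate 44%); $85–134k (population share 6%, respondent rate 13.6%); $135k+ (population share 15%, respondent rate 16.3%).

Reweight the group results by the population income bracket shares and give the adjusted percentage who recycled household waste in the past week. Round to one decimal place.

Weight each group's respondent value by its population share:
  under $25k: 0.07 × 30 = 2.1
  $25–74k: 0.15 × 29.5 = 4.425
  $75–84k: 0.57 × 44 = 25.08
  $85–134k: 0.06 × 13.6 = 0.816
  $135k+: 0.15 × 16.3 = 2.445
Post-stratified estimate = 34.866 → 34.9%.

34.9%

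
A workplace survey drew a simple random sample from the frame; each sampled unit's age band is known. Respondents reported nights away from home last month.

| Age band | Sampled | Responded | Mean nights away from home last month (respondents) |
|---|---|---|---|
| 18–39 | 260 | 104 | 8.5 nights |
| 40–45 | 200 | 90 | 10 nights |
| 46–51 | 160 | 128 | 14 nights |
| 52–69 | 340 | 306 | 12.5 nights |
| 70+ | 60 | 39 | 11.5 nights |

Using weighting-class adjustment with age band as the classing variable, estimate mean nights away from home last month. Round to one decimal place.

Class response rates: 18–39 104/260 = 40%, 40–45 90/200 = 45%, 46–51 128/160 = 80%, 52–69 306/340 = 90%, 70+ 39/60 = 65%.
Inverse-response-rate weighting restores each class to its sampled count, so class totals weight by n_sampled:
  18–39: 260 × 8.5 = 2210
  40–45: 200 × 10 = 2000
  46–51: 160 × 14 = 2240
  52–69: 340 × 12.5 = 4250
  70+: 60 × 11.5 = 690
Adjusted estimate = 11,390 / 1,020 = 11.1667 → 11.2.

11.2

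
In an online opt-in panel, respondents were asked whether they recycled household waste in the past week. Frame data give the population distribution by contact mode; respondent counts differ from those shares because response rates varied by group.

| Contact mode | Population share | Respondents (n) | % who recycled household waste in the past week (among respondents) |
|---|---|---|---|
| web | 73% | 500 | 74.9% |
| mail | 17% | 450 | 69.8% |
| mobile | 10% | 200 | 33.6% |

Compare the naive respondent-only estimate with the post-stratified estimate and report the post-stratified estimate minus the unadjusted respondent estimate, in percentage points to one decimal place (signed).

Naive respondent-only estimate (weights = respondent counts):
  (500/1150)×74.9 + (450/1150)×69.8 + (200/1150)×33.6 = 65.7217%
Reweighting by population contact mode shares:
  0.73×74.9 + 0.17×69.8 + 0.1×33.6 = 69.903%
Difference = 69.903 − 65.7217 = 4.1813 pp.

+4.2 percentage points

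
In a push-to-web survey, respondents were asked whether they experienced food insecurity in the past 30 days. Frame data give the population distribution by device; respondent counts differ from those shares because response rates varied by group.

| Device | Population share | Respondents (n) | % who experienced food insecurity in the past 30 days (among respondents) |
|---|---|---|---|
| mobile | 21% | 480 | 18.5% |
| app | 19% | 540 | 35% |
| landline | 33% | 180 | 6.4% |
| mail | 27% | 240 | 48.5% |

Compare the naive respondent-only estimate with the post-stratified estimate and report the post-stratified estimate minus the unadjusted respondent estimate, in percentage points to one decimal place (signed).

-2.4 percentage points

Naive respondent-only estimate (weights = respondent counts):
  (480/1440)×18.5 + (540/1440)×35 + (180/1440)×6.4 + (240/1440)×48.5 = 28.175%
Reweighting by population device shares:
  0.21×18.5 + 0.19×35 + 0.33×6.4 + 0.27×48.5 = 25.742%
Difference = 25.742 − 28.175 = -2.433 pp.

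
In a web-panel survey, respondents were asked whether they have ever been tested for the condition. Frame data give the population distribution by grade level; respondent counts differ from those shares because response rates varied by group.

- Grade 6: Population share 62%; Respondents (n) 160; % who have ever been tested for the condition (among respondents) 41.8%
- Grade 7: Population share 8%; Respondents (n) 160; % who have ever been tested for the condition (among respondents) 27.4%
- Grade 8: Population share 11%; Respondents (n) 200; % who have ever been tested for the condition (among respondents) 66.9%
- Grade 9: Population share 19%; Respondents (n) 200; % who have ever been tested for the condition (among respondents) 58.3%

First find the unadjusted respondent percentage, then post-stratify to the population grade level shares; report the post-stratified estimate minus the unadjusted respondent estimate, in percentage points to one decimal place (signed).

-3.6 percentage points

Without adjustment, the pooled respondent share is:
  (160/720)×41.8 + (160/720)×27.4 + (200/720)×66.9 + (200/720)×58.3 = 50.1556%
Post-stratified estimate weights by population shares:
  0.62×41.8 + 0.08×27.4 + 0.11×66.9 + 0.19×58.3 = 46.544%
Difference = 46.544 − 50.1556 = -3.6116 pp.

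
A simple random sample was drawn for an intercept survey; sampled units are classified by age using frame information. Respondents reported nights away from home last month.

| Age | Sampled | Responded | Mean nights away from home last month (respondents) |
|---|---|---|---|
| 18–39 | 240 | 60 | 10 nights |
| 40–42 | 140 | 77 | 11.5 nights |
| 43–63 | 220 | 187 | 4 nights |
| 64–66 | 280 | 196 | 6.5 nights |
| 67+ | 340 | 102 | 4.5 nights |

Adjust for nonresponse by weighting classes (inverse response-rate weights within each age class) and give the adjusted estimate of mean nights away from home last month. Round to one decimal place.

Response rates by class: 18–39 60/240 = 25%, 40–42 77/140 = 55%, 43–63 187/220 = 85%, 64–66 196/280 = 70%, 67+ 102/340 = 30%.
Weighting each respondent by the inverse class response rate inflates each class back to its sampled size, so the class weight is n_sampled:
  18–39: 240 × 10 = 2400
  40–42: 140 × 11.5 = 1610
  43–63: 220 × 4 = 880
  64–66: 280 × 6.5 = 1820
  67+: 340 × 4.5 = 1530
Adjusted estimate = 8240 / 1,220 = 6.7541 → 6.8.

6.8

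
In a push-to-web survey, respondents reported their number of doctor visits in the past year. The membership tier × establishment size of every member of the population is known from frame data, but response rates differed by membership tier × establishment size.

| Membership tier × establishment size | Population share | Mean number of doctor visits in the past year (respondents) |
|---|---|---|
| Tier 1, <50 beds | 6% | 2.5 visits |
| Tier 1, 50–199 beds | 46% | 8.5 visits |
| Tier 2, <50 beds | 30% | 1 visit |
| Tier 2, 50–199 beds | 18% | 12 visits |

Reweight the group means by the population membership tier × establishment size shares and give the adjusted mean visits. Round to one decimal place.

6.5

Each cell contributes population-share × respondent value:
  Tier 1, <50 beds: 0.06 × 2.5 = 0.15
  Tier 1, 50–199 beds: 0.46 × 8.5 = 3.91
  Tier 2, <50 beds: 0.3 × 1 = 0.3
  Tier 2, 50–199 beds: 0.18 × 12 = 2.16
Post-stratified estimate = 6.52 → 6.5.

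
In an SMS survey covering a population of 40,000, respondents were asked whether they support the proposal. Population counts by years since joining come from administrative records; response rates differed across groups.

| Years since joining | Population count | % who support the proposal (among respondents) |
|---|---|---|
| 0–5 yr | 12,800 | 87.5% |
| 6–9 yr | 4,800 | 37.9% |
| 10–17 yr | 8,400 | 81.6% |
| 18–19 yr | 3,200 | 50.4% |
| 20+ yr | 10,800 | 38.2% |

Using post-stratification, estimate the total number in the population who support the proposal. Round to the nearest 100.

25,600

Estimated count per cell = population count × respondent percentage:
  0–5 yr: 12,800 × 87.5% = 11,200
  6–9 yr: 4,800 × 37.9% = 1819.2
  10–17 yr: 8,400 × 81.6% = 6854.4
  18–19 yr: 3,200 × 50.4% = 1612.8
  20+ yr: 10,800 × 38.2% = 4125.6
Estimated total = 25,612 → 25,600.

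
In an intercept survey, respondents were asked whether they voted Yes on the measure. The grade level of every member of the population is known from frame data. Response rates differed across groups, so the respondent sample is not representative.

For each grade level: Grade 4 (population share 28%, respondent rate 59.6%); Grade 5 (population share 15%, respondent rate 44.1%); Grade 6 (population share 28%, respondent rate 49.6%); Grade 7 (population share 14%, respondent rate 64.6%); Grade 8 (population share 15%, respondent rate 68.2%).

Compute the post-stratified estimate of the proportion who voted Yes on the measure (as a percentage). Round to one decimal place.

56.5%

Weight each group's respondent value by its population share:
  Grade 4: 0.28 × 59.6 = 16.688
  Grade 5: 0.15 × 44.1 = 6.615
  Grade 6: 0.28 × 49.6 = 13.888
  Grade 7: 0.14 × 64.6 = 9.044
  Grade 8: 0.15 × 68.2 = 10.23
Post-stratified estimate = 56.465 → 56.5%.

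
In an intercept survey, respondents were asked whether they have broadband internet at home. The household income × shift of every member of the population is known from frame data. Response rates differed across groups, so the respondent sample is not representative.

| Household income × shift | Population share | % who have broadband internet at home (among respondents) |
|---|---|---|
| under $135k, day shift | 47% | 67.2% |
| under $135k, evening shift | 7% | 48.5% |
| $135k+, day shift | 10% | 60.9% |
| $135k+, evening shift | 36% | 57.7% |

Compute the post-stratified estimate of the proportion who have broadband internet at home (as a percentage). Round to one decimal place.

61.8%

Reweight to the known household income × shift distribution:
  under $135k, day shift: 0.47 × 67.2 = 31.584
  under $135k, evening shift: 0.07 × 48.5 = 3.395
  $135k+, day shift: 0.1 × 60.9 = 6.09
  $135k+, evening shift: 0.36 × 57.7 = 20.772
Post-stratified estimate = 61.841 → 61.8%.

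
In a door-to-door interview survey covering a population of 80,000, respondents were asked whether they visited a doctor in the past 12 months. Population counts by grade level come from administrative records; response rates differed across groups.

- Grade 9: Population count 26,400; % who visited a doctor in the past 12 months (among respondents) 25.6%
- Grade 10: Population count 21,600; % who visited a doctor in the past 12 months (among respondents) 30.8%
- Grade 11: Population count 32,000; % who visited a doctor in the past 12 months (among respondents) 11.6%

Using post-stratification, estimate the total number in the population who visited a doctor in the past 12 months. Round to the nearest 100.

Estimated count per cell = population count × respondent percentage:
  Grade 9: 26,400 × 25.6% = 6758.4
  Grade 10: 21,600 × 30.8% = 6652.8
  Grade 11: 32,000 × 11.6% = 3712
Estimated total = 17123.2 → 17,100.

17,100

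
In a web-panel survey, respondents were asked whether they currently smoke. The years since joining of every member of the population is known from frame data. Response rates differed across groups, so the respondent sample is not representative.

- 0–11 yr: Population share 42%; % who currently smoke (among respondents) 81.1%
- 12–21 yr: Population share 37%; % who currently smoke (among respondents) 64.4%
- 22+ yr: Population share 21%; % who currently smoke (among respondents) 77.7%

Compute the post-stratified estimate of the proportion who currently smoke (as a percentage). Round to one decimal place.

Weight each group's respondent value by its population share:
  0–11 yr: 0.42 × 81.1 = 34.062
  12–21 yr: 0.37 × 64.4 = 23.828
  22+ yr: 0.21 × 77.7 = 16.317
Post-stratified estimate = 74.207 → 74.2%.

74.2%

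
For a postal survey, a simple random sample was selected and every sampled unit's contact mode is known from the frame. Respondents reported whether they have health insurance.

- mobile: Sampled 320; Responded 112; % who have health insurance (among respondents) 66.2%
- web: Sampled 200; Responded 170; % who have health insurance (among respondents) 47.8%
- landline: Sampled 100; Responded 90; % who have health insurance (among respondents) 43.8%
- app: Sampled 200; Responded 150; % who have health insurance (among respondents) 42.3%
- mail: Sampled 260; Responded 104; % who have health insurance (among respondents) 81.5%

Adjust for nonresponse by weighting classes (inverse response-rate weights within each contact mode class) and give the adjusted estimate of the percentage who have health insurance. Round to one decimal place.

60.0%

Class response rates: mobile 112/320 = 35%, web 170/200 = 85%, landline 90/100 = 90%, app 150/200 = 75%, mail 104/260 = 40%.
With weight = n_sampled/n_responded per class, the weighted class total is n_sampled:
  mobile: 320 × 66.2 = 21,184
  web: 200 × 47.8 = 9560
  landline: 100 × 43.8 = 4380
  app: 200 × 42.3 = 8460
  mail: 260 × 81.5 = 21,190
Adjusted estimate = 64,774 / 1,080 = 59.9759 → 60.0%.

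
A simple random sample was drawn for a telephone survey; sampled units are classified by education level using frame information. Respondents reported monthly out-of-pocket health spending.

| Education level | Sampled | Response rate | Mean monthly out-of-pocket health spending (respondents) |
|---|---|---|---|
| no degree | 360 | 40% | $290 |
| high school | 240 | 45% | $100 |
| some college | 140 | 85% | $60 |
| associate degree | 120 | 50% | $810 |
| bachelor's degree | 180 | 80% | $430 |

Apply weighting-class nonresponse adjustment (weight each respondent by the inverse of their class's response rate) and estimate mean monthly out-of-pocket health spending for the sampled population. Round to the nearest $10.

$300

Weighting each respondent by the inverse class response rate inflates each class back to its sampled size, so the class weight is n_sampled:
  no degree: 360 × 290 = 104,400
  high school: 240 × 100 = 24,000
  some college: 140 × 60 = 8400
  associate degree: 120 × 810 = 97,200
  bachelor's degree: 180 × 430 = 77,400
Adjusted estimate = 311,400 / 1,040 = 299.423 → $300.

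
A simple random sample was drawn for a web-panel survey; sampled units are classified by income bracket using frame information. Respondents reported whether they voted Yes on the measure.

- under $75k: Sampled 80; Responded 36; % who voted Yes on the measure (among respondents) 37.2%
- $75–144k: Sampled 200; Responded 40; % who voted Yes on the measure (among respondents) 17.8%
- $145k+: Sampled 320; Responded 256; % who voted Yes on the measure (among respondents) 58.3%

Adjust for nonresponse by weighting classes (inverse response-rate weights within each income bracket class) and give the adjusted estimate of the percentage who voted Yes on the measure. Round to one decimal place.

Response rates by class: under $75k 36/80 = 45%, $75–144k 40/200 = 20%, $145k+ 256/320 = 80%.
Weighting each respondent by the inverse class response rate inflates each class back to its sampled size, so the class weight is n_sampled:
  under $75k: 80 × 37.2 = 2976
  $75–144k: 200 × 17.8 = 3560
  $145k+: 320 × 58.3 = 18,656
Adjusted estimate = 25,192 / 600 = 41.9867 → 42.0%.

42.0%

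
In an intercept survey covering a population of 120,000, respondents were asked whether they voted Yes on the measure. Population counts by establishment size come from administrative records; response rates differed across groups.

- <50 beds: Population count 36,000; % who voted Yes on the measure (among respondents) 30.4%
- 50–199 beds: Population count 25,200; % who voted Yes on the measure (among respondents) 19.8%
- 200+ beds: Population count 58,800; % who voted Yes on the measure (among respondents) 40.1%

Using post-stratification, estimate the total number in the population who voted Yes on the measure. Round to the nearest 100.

39,500

Each cell contributes its population count × the respondent rate:
  <50 beds: 36,000 × 30.4% = 10,944
  50–199 beds: 25,200 × 19.8% = 4989.6
  200+ beds: 58,800 × 40.1% = 23578.8
Estimated total = 39512.4 → 39,500.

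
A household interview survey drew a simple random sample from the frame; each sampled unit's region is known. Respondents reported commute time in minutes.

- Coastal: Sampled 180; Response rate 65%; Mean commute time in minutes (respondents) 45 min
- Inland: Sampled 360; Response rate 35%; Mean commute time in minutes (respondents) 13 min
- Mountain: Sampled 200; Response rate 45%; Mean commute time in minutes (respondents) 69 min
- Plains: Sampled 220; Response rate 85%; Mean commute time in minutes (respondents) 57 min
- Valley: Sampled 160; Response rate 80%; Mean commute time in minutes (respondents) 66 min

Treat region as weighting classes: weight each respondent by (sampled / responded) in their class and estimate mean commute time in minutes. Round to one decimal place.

44.4

Inverse-response-rate weighting restores each class to its sampled count, so class totals weight by n_sampled:
  Coastal: 180 × 45 = 8100
  Inland: 360 × 13 = 4680
  Mountain: 200 × 69 = 13,800
  Plains: 220 × 57 = 12,540
  Valley: 160 × 66 = 10,560
Adjusted estimate = 49,680 / 1,120 = 44.3571 → 44.4.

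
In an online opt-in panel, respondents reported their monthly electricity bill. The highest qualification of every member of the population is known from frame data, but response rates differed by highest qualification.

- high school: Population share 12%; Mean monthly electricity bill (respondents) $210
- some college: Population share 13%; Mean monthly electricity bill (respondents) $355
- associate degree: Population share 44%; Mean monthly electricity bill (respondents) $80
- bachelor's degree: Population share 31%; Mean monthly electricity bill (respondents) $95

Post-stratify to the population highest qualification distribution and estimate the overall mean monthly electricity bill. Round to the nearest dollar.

$136

Each cell contributes population-share × respondent value:
  high school: 0.12 × 210 = 25.2
  some college: 0.13 × 355 = 46.15
  associate degree: 0.44 × 80 = 35.2
  bachelor's degree: 0.31 × 95 = 29.45
Post-stratified estimate = 136 → $136.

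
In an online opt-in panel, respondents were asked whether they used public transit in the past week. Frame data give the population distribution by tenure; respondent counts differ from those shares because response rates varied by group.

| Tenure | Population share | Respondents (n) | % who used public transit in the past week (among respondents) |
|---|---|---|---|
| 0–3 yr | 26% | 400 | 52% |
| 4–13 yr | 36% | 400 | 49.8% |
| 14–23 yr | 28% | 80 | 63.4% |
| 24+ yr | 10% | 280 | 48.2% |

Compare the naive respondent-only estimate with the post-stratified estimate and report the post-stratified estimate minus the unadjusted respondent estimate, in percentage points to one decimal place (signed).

Naive respondent-only estimate (weights = respondent counts):
  (400/1160)×52 + (400/1160)×49.8 + (80/1160)×63.4 + (280/1160)×48.2 = 51.1103%
Post-stratified estimate weights by population shares:
  0.26×52 + 0.36×49.8 + 0.28×63.4 + 0.1×48.2 = 54.02%
Difference = 54.02 − 51.1103 = 2.9097 pp.

+2.9 percentage points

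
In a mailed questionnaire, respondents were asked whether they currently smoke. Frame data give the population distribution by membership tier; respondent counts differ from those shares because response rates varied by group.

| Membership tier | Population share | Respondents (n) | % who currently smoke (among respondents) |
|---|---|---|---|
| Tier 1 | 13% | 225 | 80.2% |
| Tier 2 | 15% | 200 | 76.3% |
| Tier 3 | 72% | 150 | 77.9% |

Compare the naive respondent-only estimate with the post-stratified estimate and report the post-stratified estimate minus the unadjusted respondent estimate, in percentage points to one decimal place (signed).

-0.3 percentage points

Without adjustment, the pooled respondent share is:
  (225/575)×80.2 + (200/575)×76.3 + (150/575)×77.9 = 78.2435%
Post-stratifying to population shares instead:
  0.13×80.2 + 0.15×76.3 + 0.72×77.9 = 77.959%
Difference = 77.959 − 78.2435 = -0.2845 pp.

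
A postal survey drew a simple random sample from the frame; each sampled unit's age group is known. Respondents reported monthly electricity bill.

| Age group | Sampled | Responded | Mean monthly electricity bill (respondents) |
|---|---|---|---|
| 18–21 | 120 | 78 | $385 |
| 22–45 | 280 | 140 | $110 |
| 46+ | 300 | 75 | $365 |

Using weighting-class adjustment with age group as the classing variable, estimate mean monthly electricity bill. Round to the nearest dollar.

$266

Response rates by class: 18–21 78/120 = 65%, 22–45 140/280 = 50%, 46+ 75/300 = 25%.
Each respondent's weight = sampled/responded in their class; summing within a class gives n_sampled, so:
  18–21: 120 × 385 = 46,200
  22–45: 280 × 110 = 30,800
  46+: 300 × 365 = 109,500
Adjusted estimate = 186,500 / 700 = 266.429 → $266.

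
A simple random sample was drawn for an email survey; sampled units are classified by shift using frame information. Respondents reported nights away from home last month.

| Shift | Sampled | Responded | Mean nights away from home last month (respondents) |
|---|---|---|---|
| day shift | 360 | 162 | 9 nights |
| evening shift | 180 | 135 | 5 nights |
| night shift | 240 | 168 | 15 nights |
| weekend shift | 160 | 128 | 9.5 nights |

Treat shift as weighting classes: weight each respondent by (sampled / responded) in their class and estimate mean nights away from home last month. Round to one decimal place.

Class response rates: day shift 162/360 = 45%, evening shift 135/180 = 75%, night shift 168/240 = 70%, weekend shift 128/160 = 80%.
With weight = n_sampled/n_responded per class, the weighted class total is n_sampled:
  day shift: 360 × 9 = 3240
  evening shift: 180 × 5 = 900
  night shift: 240 × 15 = 3600
  weekend shift: 160 × 9.5 = 1520
Adjusted estimate = 9260 / 940 = 9.85106 → 9.9.

9.9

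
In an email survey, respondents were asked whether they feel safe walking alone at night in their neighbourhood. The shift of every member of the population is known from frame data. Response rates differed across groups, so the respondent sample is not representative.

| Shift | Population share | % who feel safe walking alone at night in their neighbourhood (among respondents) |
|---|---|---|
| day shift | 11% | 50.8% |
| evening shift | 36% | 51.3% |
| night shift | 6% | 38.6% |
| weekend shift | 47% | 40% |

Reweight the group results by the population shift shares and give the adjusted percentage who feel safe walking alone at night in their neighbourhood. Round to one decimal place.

45.2%

Reweight to the known shift distribution:
  day shift: 0.11 × 50.8 = 5.588
  evening shift: 0.36 × 51.3 = 18.468
  night shift: 0.06 × 38.6 = 2.316
  weekend shift: 0.47 × 40 = 18.8
Post-stratified estimate = 45.172 → 45.2%.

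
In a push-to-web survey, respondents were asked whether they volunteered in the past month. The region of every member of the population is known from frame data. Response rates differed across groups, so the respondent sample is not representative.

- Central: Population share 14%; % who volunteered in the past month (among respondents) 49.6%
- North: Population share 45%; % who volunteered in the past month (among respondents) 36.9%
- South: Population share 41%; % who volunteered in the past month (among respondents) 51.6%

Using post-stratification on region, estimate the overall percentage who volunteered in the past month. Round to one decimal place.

44.7%

Reweight to the known region distribution:
  Central: 0.14 × 49.6 = 6.944
  North: 0.45 × 36.9 = 16.605
  South: 0.41 × 51.6 = 21.156
Post-stratified estimate = 44.705 → 44.7%.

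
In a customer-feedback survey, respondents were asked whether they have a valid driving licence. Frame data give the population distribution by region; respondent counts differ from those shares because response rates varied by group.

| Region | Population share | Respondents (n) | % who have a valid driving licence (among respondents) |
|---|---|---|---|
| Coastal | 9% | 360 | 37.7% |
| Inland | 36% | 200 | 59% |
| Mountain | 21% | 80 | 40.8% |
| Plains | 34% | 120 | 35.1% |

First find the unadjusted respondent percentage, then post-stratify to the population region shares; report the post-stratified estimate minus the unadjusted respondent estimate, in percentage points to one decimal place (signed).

+1.9 percentage points

Unadjusted (pooled respondent) estimate weights by respondent counts:
  (360/760)×37.7 + (200/760)×59 + (80/760)×40.8 + (120/760)×35.1 = 43.2211%
Reweighting by population region shares:
  0.09×37.7 + 0.36×59 + 0.21×40.8 + 0.34×35.1 = 45.135%
Difference = 45.135 − 43.2211 = 1.9139 pp.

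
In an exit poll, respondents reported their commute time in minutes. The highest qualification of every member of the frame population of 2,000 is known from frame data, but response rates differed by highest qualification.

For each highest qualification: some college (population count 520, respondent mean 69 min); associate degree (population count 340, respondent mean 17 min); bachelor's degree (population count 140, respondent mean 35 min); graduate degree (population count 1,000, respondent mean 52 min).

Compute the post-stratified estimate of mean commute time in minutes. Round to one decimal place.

49.3

Each cell contributes population-share × respondent value:
  some college: (520/2,000) × 69 = 17.94
  associate degree: (340/2,000) × 17 = 2.89
  bachelor's degree: (140/2,000) × 35 = 2.45
  graduate degree: (1,000/2,000) × 52 = 26
Post-stratified estimate = 49.28 → 49.3.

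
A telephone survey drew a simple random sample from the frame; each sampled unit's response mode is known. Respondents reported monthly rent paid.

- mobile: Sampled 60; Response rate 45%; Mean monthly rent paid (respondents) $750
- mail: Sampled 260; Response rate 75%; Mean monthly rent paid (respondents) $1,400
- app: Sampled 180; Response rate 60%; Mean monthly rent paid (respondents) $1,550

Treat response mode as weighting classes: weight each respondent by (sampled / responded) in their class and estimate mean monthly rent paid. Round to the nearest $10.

$1,380

Weighting each respondent by the inverse class response rate inflates each class back to its sampled size, so the class weight is n_sampled:
  mobile: 60 × 750 = 45,000
  mail: 260 × 1400 = 364,000
  app: 180 × 1550 = 279,000
Adjusted estimate = 688,000 / 500 = 1376 → $1,380.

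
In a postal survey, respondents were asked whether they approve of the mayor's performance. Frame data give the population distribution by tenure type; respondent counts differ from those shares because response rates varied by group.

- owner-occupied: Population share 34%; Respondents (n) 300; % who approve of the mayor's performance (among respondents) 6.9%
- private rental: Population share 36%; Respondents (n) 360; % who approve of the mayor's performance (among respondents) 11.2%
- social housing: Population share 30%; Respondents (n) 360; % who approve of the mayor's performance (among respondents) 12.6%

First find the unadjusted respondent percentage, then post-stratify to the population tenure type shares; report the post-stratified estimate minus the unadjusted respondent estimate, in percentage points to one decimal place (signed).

Without adjustment, the pooled respondent share is:
  (300/1020)×6.9 + (360/1020)×11.2 + (360/1020)×12.6 = 10.4294%
Reweighting by population tenure type shares:
  0.34×6.9 + 0.36×11.2 + 0.3×12.6 = 10.158%
Difference = 10.158 − 10.4294 = -0.2714 pp.

-0.3 percentage points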